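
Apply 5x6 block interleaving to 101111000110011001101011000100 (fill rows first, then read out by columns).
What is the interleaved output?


Matrix:
  101111
  000110
  011001
  101011
  000100
Read columns: 100100010010110110011101010110

100100010010110110011101010110


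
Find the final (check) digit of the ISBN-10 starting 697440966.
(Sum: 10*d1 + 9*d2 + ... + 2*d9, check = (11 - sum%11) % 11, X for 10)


Weighted sum: 315
315 mod 11 = 7

Check digit: 4


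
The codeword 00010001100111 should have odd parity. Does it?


Number of 1s: 6

No, parity error (6 ones)


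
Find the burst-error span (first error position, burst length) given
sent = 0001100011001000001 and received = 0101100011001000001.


XOR: 0100000000000000000

Burst at position 1, length 1


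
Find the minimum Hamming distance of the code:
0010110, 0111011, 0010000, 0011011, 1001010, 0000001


Comparing all pairs, minimum distance: 1
Can detect 0 errors, correct 0 errors

1


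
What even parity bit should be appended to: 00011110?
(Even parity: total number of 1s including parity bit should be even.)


Number of 1s in data: 4
Parity bit: 0

0


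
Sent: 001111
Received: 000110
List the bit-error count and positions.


XOR: 001001

2 error(s) at position(s): 2, 5


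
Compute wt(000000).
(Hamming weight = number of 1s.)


Counting 1s in 000000

0


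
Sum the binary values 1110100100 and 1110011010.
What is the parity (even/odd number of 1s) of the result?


1110100100 = 932
1110011010 = 922
Sum = 1854 = 11100111110
1s count = 8

even parity (8 ones in 11100111110)


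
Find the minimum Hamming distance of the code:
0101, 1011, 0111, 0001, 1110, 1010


Comparing all pairs, minimum distance: 1
Can detect 0 errors, correct 0 errors

1


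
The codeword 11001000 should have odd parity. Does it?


Number of 1s: 3

Yes, parity is correct (3 ones)


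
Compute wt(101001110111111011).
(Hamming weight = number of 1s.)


Counting 1s in 101001110111111011

13


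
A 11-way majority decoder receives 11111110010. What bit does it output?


Ones: 8 out of 11
Threshold: 6

1 (8/11 voted 1)


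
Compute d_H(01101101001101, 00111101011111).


XOR: 01010000010010
Count of 1s: 4

4


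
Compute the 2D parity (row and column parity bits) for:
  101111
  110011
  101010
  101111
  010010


Row parities: 10110
Column parities: 001011

Row P: 10110, Col P: 001011, Corner: 1


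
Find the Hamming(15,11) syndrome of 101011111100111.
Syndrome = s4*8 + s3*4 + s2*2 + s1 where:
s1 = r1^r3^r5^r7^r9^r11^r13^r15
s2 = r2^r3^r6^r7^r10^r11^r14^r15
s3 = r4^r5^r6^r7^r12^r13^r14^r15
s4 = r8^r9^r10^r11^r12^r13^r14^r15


s1=1, s2=0, s3=0, s4=0

Syndrome = 1 (error at position 1)


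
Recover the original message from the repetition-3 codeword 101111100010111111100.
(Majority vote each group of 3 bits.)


Groups: 101, 111, 100, 010, 111, 111, 100
Majority votes: 1100110

1100110


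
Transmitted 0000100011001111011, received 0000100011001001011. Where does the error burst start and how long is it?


XOR: 0000000000000110000

Burst at position 13, length 2


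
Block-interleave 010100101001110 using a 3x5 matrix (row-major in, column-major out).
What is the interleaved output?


Matrix:
  01010
  01010
  01110
Read columns: 000111001111000

000111001111000


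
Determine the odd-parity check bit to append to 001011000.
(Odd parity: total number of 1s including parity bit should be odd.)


Number of 1s in data: 3
Parity bit: 0

0


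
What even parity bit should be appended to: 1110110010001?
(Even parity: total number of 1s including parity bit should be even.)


Number of 1s in data: 7
Parity bit: 1

1


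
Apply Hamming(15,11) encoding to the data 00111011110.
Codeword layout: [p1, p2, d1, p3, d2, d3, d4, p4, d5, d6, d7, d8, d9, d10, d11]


Parity bits: p1=0, p2=0, p3=1, p4=1

000101111011110


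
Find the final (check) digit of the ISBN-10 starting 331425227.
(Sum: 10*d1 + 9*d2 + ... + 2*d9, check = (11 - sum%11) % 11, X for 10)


Weighted sum: 158
158 mod 11 = 4

Check digit: 7


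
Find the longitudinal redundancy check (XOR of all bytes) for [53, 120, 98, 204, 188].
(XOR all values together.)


XOR chain: 53 ^ 120 ^ 98 ^ 204 ^ 188 = 95

95


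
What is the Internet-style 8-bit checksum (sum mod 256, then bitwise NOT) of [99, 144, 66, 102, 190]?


Sum = 601 mod 256 = 89
Complement = 166

166


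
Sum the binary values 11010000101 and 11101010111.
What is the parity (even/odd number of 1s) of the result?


11010000101 = 1669
11101010111 = 1879
Sum = 3548 = 110111011100
1s count = 8

even parity (8 ones in 110111011100)


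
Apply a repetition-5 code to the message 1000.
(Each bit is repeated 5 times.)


Each bit -> 5 copies

11111000000000000000


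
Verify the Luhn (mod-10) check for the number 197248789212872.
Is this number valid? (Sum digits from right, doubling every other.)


Luhn sum = 79
79 mod 10 = 9

Invalid (Luhn sum mod 10 = 9)


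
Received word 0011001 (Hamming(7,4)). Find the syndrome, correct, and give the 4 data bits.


Syndrome = 0: no error detected

Data: 1001 (no errors)


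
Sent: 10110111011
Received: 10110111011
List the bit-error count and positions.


XOR: 00000000000

0 errors (received matches sent)


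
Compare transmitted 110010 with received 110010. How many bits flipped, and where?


XOR: 000000

0 errors (received matches sent)


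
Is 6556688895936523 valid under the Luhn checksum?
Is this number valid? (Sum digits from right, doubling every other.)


Luhn sum = 82
82 mod 10 = 2

Invalid (Luhn sum mod 10 = 2)


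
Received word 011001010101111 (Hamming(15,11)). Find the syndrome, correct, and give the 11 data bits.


Syndrome = 5: error at position 5

Data: 11100101111 (corrected bit 5)


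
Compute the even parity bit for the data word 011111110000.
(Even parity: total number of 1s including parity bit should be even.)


Number of 1s in data: 7
Parity bit: 1

1


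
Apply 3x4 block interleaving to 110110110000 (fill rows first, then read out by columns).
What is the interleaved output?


Matrix:
  1101
  1011
  0000
Read columns: 110100010110

110100010110


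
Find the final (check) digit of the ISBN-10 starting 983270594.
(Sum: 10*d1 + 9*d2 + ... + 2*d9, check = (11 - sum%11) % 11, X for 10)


Weighted sum: 297
297 mod 11 = 0

Check digit: 0


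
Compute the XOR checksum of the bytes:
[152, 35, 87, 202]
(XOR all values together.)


XOR chain: 152 ^ 35 ^ 87 ^ 202 = 38

38


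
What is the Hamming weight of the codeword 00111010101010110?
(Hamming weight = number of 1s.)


Counting 1s in 00111010101010110

9


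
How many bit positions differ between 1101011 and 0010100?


XOR: 1111111
Count of 1s: 7

7


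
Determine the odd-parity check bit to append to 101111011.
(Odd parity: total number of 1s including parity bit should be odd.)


Number of 1s in data: 7
Parity bit: 0

0


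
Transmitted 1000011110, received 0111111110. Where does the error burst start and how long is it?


XOR: 1111100000

Burst at position 0, length 5


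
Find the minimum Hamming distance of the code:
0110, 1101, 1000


Comparing all pairs, minimum distance: 2
Can detect 1 errors, correct 0 errors

2


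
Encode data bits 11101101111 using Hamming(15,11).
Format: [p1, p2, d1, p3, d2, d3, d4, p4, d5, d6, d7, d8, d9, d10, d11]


Parity bits: p1=1, p2=1, p3=0, p4=0

111011001101111


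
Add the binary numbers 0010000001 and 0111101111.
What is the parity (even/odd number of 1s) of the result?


0010000001 = 129
0111101111 = 495
Sum = 624 = 1001110000
1s count = 4

even parity (4 ones in 1001110000)


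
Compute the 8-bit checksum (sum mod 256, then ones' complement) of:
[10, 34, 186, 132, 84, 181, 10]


Sum = 637 mod 256 = 125
Complement = 130

130


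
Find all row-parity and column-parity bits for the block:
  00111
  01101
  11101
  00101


Row parities: 1100
Column parities: 10010

Row P: 1100, Col P: 10010, Corner: 0


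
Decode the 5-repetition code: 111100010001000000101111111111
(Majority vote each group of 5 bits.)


Groups: 11110, 00100, 01000, 00010, 11111, 11111
Majority votes: 100011

100011


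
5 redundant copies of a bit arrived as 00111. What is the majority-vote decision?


Ones: 3 out of 5
Threshold: 3

1 (3/5 voted 1)


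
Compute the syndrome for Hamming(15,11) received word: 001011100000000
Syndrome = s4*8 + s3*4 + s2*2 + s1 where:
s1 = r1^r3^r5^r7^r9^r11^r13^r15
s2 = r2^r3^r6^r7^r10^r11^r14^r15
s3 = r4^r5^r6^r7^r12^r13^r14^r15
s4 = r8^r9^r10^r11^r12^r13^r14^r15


s1=1, s2=1, s3=1, s4=0

Syndrome = 7 (error at position 7)


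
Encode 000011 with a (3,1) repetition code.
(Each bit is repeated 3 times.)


Each bit -> 3 copies

000000000000111111


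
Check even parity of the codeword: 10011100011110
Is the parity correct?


Number of 1s: 8

Yes, parity is correct (8 ones)


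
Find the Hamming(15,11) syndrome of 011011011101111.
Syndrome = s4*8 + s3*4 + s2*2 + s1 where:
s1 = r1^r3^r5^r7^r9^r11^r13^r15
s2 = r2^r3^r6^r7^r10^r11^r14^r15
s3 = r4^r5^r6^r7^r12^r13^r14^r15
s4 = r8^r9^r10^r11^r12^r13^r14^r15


s1=1, s2=0, s3=0, s4=1

Syndrome = 9 (error at position 9)


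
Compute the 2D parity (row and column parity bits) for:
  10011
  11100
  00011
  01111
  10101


Row parities: 11001
Column parities: 10110

Row P: 11001, Col P: 10110, Corner: 1


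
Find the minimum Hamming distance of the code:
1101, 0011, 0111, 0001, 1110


Comparing all pairs, minimum distance: 1
Can detect 0 errors, correct 0 errors

1


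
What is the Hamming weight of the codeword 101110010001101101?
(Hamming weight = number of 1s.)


Counting 1s in 101110010001101101

10


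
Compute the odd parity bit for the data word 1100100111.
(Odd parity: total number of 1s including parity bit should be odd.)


Number of 1s in data: 6
Parity bit: 1

1


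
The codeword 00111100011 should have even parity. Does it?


Number of 1s: 6

Yes, parity is correct (6 ones)


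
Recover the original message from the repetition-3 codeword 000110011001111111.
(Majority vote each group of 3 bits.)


Groups: 000, 110, 011, 001, 111, 111
Majority votes: 011011

011011


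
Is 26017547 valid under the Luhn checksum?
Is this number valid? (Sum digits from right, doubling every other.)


Luhn sum = 36
36 mod 10 = 6

Invalid (Luhn sum mod 10 = 6)


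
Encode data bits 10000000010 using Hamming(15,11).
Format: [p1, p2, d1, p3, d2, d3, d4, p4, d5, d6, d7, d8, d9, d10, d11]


Parity bits: p1=1, p2=0, p3=1, p4=1

101100010000010


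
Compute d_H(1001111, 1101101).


XOR: 0100010
Count of 1s: 2

2


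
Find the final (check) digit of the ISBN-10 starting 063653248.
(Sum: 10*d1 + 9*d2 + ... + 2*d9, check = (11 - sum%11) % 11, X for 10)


Weighted sum: 201
201 mod 11 = 3

Check digit: 8


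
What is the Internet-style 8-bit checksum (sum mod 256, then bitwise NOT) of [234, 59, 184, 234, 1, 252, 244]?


Sum = 1208 mod 256 = 184
Complement = 71

71


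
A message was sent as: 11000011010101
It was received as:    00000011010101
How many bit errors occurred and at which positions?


XOR: 11000000000000

2 error(s) at position(s): 0, 1


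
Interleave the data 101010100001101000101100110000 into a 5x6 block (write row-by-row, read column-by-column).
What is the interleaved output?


Matrix:
  101010
  100001
  101000
  101100
  110000
Read columns: 111110000110110000101000001000

111110000110110000101000001000


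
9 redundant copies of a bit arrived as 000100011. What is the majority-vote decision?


Ones: 3 out of 9
Threshold: 5

0 (3/9 voted 1)


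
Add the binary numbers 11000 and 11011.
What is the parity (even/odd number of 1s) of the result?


11000 = 24
11011 = 27
Sum = 51 = 110011
1s count = 4

even parity (4 ones in 110011)


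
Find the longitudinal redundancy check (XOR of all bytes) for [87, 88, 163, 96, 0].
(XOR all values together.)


XOR chain: 87 ^ 88 ^ 163 ^ 96 ^ 0 = 204

204


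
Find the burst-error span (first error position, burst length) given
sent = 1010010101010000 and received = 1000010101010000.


XOR: 0010000000000000

Burst at position 2, length 1


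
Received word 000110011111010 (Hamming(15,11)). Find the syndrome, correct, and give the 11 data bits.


Syndrome = 3: error at position 3

Data: 11001111010 (corrected bit 3)


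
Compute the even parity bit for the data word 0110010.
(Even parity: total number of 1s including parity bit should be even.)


Number of 1s in data: 3
Parity bit: 1

1


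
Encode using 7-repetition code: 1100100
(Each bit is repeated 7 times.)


Each bit -> 7 copies

1111111111111100000000000000111111100000000000000


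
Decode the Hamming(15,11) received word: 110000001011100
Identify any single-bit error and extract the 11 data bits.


Syndrome = 0: no error detected

Data: 00001011100 (no errors)


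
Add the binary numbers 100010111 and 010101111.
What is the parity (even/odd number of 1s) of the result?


100010111 = 279
010101111 = 175
Sum = 454 = 111000110
1s count = 5

odd parity (5 ones in 111000110)


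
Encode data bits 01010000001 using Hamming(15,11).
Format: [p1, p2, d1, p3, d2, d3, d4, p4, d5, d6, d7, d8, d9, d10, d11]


Parity bits: p1=1, p2=0, p3=1, p4=1

100110110000001


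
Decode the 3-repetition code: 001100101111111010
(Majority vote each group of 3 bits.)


Groups: 001, 100, 101, 111, 111, 010
Majority votes: 001110

001110


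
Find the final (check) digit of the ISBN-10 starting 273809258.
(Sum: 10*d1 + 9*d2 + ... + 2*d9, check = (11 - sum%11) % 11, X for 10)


Weighted sum: 247
247 mod 11 = 5

Check digit: 6


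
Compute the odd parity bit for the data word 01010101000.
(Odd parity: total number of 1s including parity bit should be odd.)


Number of 1s in data: 4
Parity bit: 1

1


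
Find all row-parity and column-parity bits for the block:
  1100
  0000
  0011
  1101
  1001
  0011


Row parities: 000100
Column parities: 1000

Row P: 000100, Col P: 1000, Corner: 1


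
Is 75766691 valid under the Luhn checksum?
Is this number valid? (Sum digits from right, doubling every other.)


Luhn sum = 40
40 mod 10 = 0

Valid (Luhn sum mod 10 = 0)


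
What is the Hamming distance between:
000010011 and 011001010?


XOR: 011011001
Count of 1s: 5

5


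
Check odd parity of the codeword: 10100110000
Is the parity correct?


Number of 1s: 4

No, parity error (4 ones)


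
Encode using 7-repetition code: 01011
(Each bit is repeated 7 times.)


Each bit -> 7 copies

00000001111111000000011111111111111


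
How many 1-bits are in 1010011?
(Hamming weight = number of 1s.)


Counting 1s in 1010011

4


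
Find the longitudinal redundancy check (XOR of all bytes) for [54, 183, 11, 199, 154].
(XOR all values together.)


XOR chain: 54 ^ 183 ^ 11 ^ 199 ^ 154 = 215

215


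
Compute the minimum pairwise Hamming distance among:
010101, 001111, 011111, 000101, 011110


Comparing all pairs, minimum distance: 1
Can detect 0 errors, correct 0 errors

1


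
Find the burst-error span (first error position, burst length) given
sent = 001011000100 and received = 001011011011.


XOR: 000000011111

Burst at position 7, length 5


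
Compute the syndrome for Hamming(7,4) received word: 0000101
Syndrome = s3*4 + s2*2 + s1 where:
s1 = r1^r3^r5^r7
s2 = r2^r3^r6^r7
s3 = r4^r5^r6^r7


s1=0, s2=1, s3=0

Syndrome = 2 (error at position 2)


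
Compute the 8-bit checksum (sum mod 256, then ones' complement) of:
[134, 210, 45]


Sum = 389 mod 256 = 133
Complement = 122

122


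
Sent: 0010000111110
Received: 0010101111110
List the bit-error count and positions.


XOR: 0000101000000

2 error(s) at position(s): 4, 6


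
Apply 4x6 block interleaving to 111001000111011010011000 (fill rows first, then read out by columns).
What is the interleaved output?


Matrix:
  111001
  000111
  011010
  011000
Read columns: 100010111011010001101100

100010111011010001101100


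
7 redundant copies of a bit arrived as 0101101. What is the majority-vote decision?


Ones: 4 out of 7
Threshold: 4

1 (4/7 voted 1)


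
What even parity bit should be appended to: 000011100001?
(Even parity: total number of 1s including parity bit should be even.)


Number of 1s in data: 4
Parity bit: 0

0


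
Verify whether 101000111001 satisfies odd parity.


Number of 1s: 6

No, parity error (6 ones)


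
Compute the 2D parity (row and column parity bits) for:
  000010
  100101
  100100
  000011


Row parities: 1100
Column parities: 000000

Row P: 1100, Col P: 000000, Corner: 0


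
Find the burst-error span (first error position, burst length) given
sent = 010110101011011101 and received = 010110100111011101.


XOR: 000000001100000000

Burst at position 8, length 2


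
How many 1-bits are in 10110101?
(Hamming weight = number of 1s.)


Counting 1s in 10110101

5


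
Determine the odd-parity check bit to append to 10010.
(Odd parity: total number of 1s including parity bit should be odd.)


Number of 1s in data: 2
Parity bit: 1

1


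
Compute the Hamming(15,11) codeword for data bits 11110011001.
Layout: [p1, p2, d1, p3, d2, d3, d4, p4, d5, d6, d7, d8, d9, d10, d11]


Parity bits: p1=1, p2=1, p3=1, p4=1

111111110011001


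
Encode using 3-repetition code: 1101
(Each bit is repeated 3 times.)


Each bit -> 3 copies

111111000111


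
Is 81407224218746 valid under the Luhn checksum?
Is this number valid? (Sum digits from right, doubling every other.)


Luhn sum = 64
64 mod 10 = 4

Invalid (Luhn sum mod 10 = 4)


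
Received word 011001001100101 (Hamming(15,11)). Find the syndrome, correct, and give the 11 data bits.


Syndrome = 6: error at position 6

Data: 10001100101 (corrected bit 6)


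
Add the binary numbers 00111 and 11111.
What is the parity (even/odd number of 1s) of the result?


00111 = 7
11111 = 31
Sum = 38 = 100110
1s count = 3

odd parity (3 ones in 100110)


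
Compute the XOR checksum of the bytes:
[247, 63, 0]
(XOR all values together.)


XOR chain: 247 ^ 63 ^ 0 = 200

200


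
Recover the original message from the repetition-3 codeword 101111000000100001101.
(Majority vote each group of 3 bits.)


Groups: 101, 111, 000, 000, 100, 001, 101
Majority votes: 1100001

1100001


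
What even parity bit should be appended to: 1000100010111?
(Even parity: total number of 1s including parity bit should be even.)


Number of 1s in data: 6
Parity bit: 0

0


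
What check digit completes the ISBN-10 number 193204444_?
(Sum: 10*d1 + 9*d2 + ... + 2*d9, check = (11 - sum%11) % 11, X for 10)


Weighted sum: 185
185 mod 11 = 9

Check digit: 2


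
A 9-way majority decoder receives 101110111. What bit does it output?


Ones: 7 out of 9
Threshold: 5

1 (7/9 voted 1)


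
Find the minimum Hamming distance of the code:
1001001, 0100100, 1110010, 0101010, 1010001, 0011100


Comparing all pairs, minimum distance: 2
Can detect 1 errors, correct 0 errors

2


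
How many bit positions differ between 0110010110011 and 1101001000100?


XOR: 1011011110111
Count of 1s: 10

10


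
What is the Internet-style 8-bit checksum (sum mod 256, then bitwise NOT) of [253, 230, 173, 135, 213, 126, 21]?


Sum = 1151 mod 256 = 127
Complement = 128

128


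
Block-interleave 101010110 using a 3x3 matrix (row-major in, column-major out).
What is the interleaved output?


Matrix:
  101
  010
  110
Read columns: 101011100

101011100


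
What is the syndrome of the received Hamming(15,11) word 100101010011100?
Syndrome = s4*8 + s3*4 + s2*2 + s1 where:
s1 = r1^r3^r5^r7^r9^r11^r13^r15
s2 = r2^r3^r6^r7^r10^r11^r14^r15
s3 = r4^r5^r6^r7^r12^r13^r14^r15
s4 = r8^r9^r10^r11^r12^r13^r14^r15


s1=1, s2=0, s3=0, s4=0

Syndrome = 1 (error at position 1)


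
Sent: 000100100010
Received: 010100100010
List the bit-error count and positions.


XOR: 010000000000

1 error(s) at position(s): 1


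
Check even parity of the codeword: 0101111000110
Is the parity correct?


Number of 1s: 7

No, parity error (7 ones)


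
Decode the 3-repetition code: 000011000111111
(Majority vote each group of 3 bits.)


Groups: 000, 011, 000, 111, 111
Majority votes: 01011

01011


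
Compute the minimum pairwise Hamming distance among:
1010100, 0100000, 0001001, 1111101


Comparing all pairs, minimum distance: 3
Can detect 2 errors, correct 1 errors

3


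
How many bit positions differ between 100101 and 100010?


XOR: 000111
Count of 1s: 3

3


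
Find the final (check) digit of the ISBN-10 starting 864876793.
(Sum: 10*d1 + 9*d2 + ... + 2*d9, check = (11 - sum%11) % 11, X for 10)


Weighted sum: 355
355 mod 11 = 3

Check digit: 8


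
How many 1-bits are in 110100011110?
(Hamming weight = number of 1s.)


Counting 1s in 110100011110

7


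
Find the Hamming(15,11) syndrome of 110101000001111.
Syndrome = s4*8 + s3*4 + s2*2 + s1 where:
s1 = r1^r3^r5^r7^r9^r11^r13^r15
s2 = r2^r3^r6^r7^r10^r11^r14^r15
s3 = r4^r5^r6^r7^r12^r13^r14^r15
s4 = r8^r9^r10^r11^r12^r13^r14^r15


s1=1, s2=0, s3=0, s4=0

Syndrome = 1 (error at position 1)


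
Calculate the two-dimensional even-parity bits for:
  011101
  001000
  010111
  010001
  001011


Row parities: 01001
Column parities: 011000

Row P: 01001, Col P: 011000, Corner: 0


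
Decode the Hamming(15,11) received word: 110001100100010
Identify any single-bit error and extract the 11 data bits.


Syndrome = 6: error at position 6

Data: 00010100010 (corrected bit 6)


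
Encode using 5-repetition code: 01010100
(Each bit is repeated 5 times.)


Each bit -> 5 copies

0000011111000001111100000111110000000000


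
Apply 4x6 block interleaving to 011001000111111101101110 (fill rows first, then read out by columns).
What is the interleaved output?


Matrix:
  011001
  000111
  111101
  101110
Read columns: 001110101011011101011110

001110101011011101011110


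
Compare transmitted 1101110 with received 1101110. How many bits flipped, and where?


XOR: 0000000

0 errors (received matches sent)


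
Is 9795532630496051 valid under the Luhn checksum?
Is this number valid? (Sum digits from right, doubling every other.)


Luhn sum = 72
72 mod 10 = 2

Invalid (Luhn sum mod 10 = 2)


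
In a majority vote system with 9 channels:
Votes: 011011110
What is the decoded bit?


Ones: 6 out of 9
Threshold: 5

1 (6/9 voted 1)


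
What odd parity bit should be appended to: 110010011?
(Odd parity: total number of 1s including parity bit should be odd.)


Number of 1s in data: 5
Parity bit: 0

0


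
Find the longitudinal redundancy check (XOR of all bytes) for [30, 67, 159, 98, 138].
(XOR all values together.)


XOR chain: 30 ^ 67 ^ 159 ^ 98 ^ 138 = 42

42


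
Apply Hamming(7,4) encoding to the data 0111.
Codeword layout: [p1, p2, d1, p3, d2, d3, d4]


Parity bits: p1=0, p2=0, p3=1

0001111


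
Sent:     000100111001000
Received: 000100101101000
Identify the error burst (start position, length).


XOR: 000000010100000

Burst at position 7, length 3


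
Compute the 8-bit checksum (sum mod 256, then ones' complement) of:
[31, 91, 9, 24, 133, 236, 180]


Sum = 704 mod 256 = 192
Complement = 63

63


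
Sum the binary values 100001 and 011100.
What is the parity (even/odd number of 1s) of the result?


100001 = 33
011100 = 28
Sum = 61 = 111101
1s count = 5

odd parity (5 ones in 111101)


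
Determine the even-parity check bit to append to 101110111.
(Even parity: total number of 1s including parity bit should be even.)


Number of 1s in data: 7
Parity bit: 1

1


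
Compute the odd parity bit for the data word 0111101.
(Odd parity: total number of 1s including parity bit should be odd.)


Number of 1s in data: 5
Parity bit: 0

0


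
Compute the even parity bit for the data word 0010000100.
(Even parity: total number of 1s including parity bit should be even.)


Number of 1s in data: 2
Parity bit: 0

0


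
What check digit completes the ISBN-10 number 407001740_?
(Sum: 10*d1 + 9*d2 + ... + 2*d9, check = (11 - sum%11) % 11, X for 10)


Weighted sum: 141
141 mod 11 = 9

Check digit: 2


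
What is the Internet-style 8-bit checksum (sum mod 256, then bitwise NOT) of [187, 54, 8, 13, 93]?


Sum = 355 mod 256 = 99
Complement = 156

156


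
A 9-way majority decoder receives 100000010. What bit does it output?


Ones: 2 out of 9
Threshold: 5

0 (2/9 voted 1)


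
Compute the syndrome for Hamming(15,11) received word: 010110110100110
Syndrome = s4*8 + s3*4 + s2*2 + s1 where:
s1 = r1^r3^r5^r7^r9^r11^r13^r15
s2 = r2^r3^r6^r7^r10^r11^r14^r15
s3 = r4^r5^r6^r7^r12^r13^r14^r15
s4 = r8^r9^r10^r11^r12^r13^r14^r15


s1=1, s2=0, s3=1, s4=0

Syndrome = 5 (error at position 5)


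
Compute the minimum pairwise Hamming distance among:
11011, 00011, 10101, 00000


Comparing all pairs, minimum distance: 2
Can detect 1 errors, correct 0 errors

2


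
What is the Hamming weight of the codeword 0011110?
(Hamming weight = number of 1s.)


Counting 1s in 0011110

4


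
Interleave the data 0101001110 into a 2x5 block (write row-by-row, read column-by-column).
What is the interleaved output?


Matrix:
  01010
  01110
Read columns: 0011011100

0011011100


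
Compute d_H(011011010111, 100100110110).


XOR: 111111100001
Count of 1s: 8

8


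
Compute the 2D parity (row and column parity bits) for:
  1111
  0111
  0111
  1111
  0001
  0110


Row parities: 011010
Column parities: 0111

Row P: 011010, Col P: 0111, Corner: 1


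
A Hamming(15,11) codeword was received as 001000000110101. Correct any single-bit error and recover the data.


Syndrome = 0: no error detected

Data: 10000110101 (no errors)


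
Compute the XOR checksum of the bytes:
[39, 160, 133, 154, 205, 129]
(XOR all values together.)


XOR chain: 39 ^ 160 ^ 133 ^ 154 ^ 205 ^ 129 = 212

212


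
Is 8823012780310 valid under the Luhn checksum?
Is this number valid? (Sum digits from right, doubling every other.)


Luhn sum = 45
45 mod 10 = 5

Invalid (Luhn sum mod 10 = 5)


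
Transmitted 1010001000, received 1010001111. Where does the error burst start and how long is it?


XOR: 0000000111

Burst at position 7, length 3


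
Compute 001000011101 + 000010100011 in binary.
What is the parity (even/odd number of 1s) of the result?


001000011101 = 541
000010100011 = 163
Sum = 704 = 1011000000
1s count = 3

odd parity (3 ones in 1011000000)


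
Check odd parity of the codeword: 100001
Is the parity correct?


Number of 1s: 2

No, parity error (2 ones)


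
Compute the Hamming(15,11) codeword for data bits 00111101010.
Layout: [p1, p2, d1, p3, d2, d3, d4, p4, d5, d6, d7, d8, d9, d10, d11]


Parity bits: p1=0, p2=0, p3=0, p4=0

000001101101010


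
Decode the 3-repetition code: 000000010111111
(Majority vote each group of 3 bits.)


Groups: 000, 000, 010, 111, 111
Majority votes: 00011

00011


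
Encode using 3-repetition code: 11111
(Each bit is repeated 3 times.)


Each bit -> 3 copies

111111111111111


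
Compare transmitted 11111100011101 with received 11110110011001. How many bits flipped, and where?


XOR: 00001010000100

3 error(s) at position(s): 4, 6, 11


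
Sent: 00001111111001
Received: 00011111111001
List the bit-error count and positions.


XOR: 00010000000000

1 error(s) at position(s): 3


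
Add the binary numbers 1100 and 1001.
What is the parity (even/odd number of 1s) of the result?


1100 = 12
1001 = 9
Sum = 21 = 10101
1s count = 3

odd parity (3 ones in 10101)


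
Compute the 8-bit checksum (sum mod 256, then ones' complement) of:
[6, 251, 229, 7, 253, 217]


Sum = 963 mod 256 = 195
Complement = 60

60


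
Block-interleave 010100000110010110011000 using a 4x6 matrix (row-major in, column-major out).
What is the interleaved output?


Matrix:
  010100
  000110
  010110
  011000
Read columns: 000010110001111001100000

000010110001111001100000


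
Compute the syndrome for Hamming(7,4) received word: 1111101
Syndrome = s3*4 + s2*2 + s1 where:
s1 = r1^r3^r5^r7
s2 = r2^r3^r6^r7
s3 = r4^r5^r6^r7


s1=0, s2=1, s3=1

Syndrome = 6 (error at position 6)


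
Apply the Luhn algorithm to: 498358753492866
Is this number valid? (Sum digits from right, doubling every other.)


Luhn sum = 88
88 mod 10 = 8

Invalid (Luhn sum mod 10 = 8)


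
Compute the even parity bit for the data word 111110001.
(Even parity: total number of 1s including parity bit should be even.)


Number of 1s in data: 6
Parity bit: 0

0


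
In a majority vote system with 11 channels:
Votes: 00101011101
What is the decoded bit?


Ones: 6 out of 11
Threshold: 6

1 (6/11 voted 1)


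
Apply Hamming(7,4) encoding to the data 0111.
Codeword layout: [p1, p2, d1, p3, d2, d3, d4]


Parity bits: p1=0, p2=0, p3=1

0001111


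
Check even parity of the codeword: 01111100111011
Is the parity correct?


Number of 1s: 10

Yes, parity is correct (10 ones)


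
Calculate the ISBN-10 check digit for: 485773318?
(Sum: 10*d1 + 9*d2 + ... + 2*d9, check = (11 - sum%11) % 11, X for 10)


Weighted sum: 289
289 mod 11 = 3

Check digit: 8


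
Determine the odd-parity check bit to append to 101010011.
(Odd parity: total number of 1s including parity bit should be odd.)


Number of 1s in data: 5
Parity bit: 0

0


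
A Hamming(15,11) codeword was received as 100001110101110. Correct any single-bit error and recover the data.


Syndrome = 13: error at position 13

Data: 00110101010 (corrected bit 13)


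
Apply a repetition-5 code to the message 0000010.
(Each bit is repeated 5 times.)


Each bit -> 5 copies

00000000000000000000000001111100000


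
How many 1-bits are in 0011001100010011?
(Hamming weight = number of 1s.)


Counting 1s in 0011001100010011

7


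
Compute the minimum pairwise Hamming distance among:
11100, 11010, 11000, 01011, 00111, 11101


Comparing all pairs, minimum distance: 1
Can detect 0 errors, correct 0 errors

1


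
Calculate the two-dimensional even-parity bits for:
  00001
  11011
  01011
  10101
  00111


Row parities: 10111
Column parities: 00011

Row P: 10111, Col P: 00011, Corner: 0


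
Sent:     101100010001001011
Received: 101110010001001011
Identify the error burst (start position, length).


XOR: 000010000000000000

Burst at position 4, length 1


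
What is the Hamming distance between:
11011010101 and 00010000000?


XOR: 11001010101
Count of 1s: 6

6


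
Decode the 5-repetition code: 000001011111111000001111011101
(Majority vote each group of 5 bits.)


Groups: 00000, 10111, 11111, 00000, 11110, 11101
Majority votes: 011011

011011


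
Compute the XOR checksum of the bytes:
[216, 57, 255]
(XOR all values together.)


XOR chain: 216 ^ 57 ^ 255 = 30

30


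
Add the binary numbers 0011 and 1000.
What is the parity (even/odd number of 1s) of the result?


0011 = 3
1000 = 8
Sum = 11 = 1011
1s count = 3

odd parity (3 ones in 1011)


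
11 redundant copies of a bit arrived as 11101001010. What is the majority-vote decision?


Ones: 6 out of 11
Threshold: 6

1 (6/11 voted 1)


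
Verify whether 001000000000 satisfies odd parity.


Number of 1s: 1

Yes, parity is correct (1 ones)


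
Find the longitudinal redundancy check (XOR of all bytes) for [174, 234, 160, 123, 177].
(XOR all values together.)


XOR chain: 174 ^ 234 ^ 160 ^ 123 ^ 177 = 46

46


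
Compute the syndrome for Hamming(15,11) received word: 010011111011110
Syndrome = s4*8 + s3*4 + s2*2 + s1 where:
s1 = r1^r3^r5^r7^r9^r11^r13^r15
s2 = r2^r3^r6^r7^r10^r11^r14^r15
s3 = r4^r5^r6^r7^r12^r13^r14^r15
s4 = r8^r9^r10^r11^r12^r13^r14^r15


s1=1, s2=1, s3=0, s4=0

Syndrome = 3 (error at position 3)


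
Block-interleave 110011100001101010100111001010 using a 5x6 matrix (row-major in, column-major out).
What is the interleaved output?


Matrix:
  110011
  100001
  101010
  100111
  001010
Read columns: 111101000000101000101011111010

111101000000101000101011111010


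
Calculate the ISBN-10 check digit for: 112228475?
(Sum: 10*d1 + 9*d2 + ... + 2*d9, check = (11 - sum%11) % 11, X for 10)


Weighted sum: 148
148 mod 11 = 5

Check digit: 6


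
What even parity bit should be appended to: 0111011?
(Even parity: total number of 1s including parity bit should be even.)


Number of 1s in data: 5
Parity bit: 1

1


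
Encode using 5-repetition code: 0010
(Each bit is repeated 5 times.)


Each bit -> 5 copies

00000000001111100000


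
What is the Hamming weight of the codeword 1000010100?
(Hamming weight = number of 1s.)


Counting 1s in 1000010100

3


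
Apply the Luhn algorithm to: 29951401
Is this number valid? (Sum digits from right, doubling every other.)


Luhn sum = 34
34 mod 10 = 4

Invalid (Luhn sum mod 10 = 4)


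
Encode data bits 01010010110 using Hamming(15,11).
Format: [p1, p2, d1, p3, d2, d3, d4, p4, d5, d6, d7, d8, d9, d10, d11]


Parity bits: p1=0, p2=1, p3=0, p4=1

010010110010110


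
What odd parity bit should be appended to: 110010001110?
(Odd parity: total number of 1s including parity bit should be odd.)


Number of 1s in data: 6
Parity bit: 1

1


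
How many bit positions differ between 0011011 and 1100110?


XOR: 1111101
Count of 1s: 6

6


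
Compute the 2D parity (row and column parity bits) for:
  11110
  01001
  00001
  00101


Row parities: 0010
Column parities: 10011

Row P: 0010, Col P: 10011, Corner: 1


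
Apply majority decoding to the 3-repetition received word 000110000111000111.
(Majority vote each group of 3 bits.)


Groups: 000, 110, 000, 111, 000, 111
Majority votes: 010101

010101


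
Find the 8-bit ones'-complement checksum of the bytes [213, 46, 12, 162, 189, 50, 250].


Sum = 922 mod 256 = 154
Complement = 101

101


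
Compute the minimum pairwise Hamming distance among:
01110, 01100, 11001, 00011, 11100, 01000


Comparing all pairs, minimum distance: 1
Can detect 0 errors, correct 0 errors

1


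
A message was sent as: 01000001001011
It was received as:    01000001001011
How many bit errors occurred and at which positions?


XOR: 00000000000000

0 errors (received matches sent)


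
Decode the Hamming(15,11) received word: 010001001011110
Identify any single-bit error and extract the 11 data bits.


Syndrome = 9: error at position 9

Data: 00100011110 (corrected bit 9)


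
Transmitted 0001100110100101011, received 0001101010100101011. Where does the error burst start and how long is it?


XOR: 0000001100000000000

Burst at position 6, length 2


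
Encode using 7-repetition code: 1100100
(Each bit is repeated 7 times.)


Each bit -> 7 copies

1111111111111100000000000000111111100000000000000


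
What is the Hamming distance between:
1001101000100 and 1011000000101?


XOR: 0010101000001
Count of 1s: 4

4


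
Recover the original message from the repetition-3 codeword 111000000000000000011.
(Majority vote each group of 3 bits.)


Groups: 111, 000, 000, 000, 000, 000, 011
Majority votes: 1000001

1000001


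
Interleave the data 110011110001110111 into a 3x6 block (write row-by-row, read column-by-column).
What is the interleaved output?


Matrix:
  110011
  110001
  110111
Read columns: 111111000001101111

111111000001101111


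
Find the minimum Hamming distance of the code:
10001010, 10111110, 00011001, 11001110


Comparing all pairs, minimum distance: 2
Can detect 1 errors, correct 0 errors

2


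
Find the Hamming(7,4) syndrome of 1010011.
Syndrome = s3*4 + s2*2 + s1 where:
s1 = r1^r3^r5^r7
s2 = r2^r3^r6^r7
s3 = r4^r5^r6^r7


s1=1, s2=1, s3=0

Syndrome = 3 (error at position 3)


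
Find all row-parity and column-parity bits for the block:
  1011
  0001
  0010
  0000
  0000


Row parities: 11100
Column parities: 1000

Row P: 11100, Col P: 1000, Corner: 1


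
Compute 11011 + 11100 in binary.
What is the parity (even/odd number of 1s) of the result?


11011 = 27
11100 = 28
Sum = 55 = 110111
1s count = 5

odd parity (5 ones in 110111)


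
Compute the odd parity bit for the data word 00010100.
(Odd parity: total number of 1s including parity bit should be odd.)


Number of 1s in data: 2
Parity bit: 1

1


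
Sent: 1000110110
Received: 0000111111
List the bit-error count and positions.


XOR: 1000001001

3 error(s) at position(s): 0, 6, 9


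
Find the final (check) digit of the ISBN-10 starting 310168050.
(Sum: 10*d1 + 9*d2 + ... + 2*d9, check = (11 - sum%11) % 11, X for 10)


Weighted sum: 137
137 mod 11 = 5

Check digit: 6


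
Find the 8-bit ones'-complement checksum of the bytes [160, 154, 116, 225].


Sum = 655 mod 256 = 143
Complement = 112

112


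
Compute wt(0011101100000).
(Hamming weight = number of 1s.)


Counting 1s in 0011101100000

5


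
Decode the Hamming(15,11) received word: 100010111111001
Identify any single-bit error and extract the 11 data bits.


Syndrome = 0: no error detected

Data: 01011111001 (no errors)


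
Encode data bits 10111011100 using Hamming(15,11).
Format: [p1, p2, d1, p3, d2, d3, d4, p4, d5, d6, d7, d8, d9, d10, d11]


Parity bits: p1=1, p2=0, p3=0, p4=0

101001101011100


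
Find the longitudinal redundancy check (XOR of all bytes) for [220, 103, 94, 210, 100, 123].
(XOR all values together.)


XOR chain: 220 ^ 103 ^ 94 ^ 210 ^ 100 ^ 123 = 40

40


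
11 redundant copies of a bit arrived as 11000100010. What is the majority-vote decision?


Ones: 4 out of 11
Threshold: 6

0 (4/11 voted 1)


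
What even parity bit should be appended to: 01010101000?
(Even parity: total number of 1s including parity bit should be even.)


Number of 1s in data: 4
Parity bit: 0

0


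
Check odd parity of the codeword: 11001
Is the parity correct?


Number of 1s: 3

Yes, parity is correct (3 ones)


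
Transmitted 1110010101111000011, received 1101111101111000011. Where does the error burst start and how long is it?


XOR: 0011101000000000000

Burst at position 2, length 5


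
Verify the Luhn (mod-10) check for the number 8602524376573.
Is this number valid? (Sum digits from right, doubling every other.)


Luhn sum = 57
57 mod 10 = 7

Invalid (Luhn sum mod 10 = 7)


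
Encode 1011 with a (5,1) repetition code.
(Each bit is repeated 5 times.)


Each bit -> 5 copies

11111000001111111111


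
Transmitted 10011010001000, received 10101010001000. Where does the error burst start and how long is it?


XOR: 00110000000000

Burst at position 2, length 2


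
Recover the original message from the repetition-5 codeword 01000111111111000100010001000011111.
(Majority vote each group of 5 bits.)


Groups: 01000, 11111, 11110, 00100, 01000, 10000, 11111
Majority votes: 0110001

0110001


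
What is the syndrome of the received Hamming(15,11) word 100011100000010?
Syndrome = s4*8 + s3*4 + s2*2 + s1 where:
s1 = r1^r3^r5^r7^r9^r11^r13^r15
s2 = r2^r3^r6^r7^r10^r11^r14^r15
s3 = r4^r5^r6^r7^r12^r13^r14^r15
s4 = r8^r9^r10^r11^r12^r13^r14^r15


s1=1, s2=1, s3=0, s4=1

Syndrome = 11 (error at position 11)


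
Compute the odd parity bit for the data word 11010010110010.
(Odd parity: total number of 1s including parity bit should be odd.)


Number of 1s in data: 7
Parity bit: 0

0
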